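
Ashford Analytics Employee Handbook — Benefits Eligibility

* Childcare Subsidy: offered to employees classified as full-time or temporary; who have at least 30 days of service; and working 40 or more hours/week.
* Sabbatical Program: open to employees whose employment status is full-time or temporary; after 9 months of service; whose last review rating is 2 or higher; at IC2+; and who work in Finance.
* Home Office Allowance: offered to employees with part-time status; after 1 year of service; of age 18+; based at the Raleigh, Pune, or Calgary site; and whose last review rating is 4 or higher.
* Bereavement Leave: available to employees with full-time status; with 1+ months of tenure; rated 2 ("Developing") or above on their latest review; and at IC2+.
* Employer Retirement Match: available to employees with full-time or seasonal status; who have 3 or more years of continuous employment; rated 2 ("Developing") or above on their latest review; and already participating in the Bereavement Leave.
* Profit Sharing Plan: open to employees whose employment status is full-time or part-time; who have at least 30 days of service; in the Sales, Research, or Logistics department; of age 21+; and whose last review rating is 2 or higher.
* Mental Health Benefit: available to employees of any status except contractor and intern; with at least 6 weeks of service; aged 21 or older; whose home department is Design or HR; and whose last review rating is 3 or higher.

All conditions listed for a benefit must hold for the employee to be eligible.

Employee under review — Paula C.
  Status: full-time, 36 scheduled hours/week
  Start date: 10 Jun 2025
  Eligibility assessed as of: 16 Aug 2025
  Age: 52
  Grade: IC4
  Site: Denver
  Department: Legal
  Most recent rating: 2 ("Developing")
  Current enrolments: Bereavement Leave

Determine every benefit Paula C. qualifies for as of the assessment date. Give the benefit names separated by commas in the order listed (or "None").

Service from 10 Jun 2025 to 16 Aug 2025: 67 days.
Childcare Subsidy — status full-time ✓; service 67 days ≥ 30 days ✓; 36 hrs/wk < 40 ✗ → not eligible.
Sabbatical Program — status full-time ✓; service 67 days < 9 months (≈270 days) ✗ → not eligible.
Home Office Allowance — status full-time ✗ (requires part-time) → not eligible.
Bereavement Leave — status full-time ✓; service 67 days ≥ 1 month (≈30 days) ✓; rating 2 ≥ 2 ✓; grade IC4 ≥ IC2 ✓ → eligible.
Employer Retirement Match — status full-time ✓; service 67 days < 3 years (≈1095 days) ✗ → not eligible.
Profit Sharing Plan — status full-time ✓; service 67 days ≥ 30 days ✓; dept Legal ✗ → not eligible.
Mental Health Benefit — status full-time ✓ (not excluded); service 67 days ≥ 6 weeks (≈42 days) ✓; age 52 ≥ 21 ✓; dept Legal ✗ → not eligible.

Bereavement Leave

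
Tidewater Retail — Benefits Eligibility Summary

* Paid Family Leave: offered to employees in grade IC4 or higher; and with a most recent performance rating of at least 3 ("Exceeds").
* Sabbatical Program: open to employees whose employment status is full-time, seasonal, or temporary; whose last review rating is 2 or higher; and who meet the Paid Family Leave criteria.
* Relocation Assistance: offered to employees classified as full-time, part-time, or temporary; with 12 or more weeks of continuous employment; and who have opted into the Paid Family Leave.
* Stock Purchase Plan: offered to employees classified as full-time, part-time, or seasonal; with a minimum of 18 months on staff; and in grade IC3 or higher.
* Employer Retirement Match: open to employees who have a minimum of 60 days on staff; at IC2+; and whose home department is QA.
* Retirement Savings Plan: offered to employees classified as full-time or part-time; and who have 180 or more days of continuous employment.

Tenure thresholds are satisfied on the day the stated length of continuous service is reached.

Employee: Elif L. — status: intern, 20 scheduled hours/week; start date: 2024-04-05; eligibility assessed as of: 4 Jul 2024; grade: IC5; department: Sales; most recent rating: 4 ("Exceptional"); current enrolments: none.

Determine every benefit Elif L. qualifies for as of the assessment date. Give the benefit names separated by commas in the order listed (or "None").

Service from 2024-04-05 to 4 Jul 2024: 90 days.
Paid Family Leave — grade IC5 ≥ IC4 ✓; rating 4 ≥ 3 ✓ → eligible.
Sabbatical Program — status intern ✗ (requires full-time, seasonal, or temporary) → not eligible.
Relocation Assistance — status intern ✗ (requires full-time, part-time, or temporary) → not eligible.
Stock Purchase Plan — status intern ✗ (requires full-time, part-time, or seasonal) → not eligible.
Employer Retirement Match — service 90 days ≥ 60 days ✓; grade IC5 ≥ IC2 ✓; dept Sales ✗ → not eligible.
Retirement Savings Plan — status intern ✗ (requires full-time or part-time) → not eligible.

Paid Family Leave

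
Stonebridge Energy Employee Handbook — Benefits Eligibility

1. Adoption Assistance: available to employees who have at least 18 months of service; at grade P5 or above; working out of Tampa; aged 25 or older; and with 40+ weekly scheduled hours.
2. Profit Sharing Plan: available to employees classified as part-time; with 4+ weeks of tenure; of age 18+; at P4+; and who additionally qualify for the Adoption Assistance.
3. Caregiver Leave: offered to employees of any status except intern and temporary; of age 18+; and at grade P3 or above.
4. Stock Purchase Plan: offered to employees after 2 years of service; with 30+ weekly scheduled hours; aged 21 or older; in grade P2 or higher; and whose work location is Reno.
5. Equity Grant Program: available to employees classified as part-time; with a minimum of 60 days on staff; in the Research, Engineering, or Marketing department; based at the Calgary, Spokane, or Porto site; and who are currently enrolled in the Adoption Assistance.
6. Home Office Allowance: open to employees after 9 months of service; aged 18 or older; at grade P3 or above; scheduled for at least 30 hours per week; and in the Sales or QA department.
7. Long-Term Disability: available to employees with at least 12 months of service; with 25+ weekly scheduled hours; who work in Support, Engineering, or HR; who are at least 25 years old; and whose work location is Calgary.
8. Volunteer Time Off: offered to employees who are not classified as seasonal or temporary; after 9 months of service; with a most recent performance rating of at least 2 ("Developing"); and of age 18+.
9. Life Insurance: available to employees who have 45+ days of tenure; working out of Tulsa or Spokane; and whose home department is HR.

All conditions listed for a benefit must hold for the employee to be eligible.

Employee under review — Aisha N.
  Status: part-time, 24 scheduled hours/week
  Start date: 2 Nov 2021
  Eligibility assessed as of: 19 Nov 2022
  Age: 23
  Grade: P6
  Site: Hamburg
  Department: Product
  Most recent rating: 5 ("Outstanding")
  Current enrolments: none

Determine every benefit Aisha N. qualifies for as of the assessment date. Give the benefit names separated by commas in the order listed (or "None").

Service from 2 Nov 2021 to 19 Nov 2022: 382 days.
Adoption Assistance — service 382 days < 18 months (≈540 days) ✗ → not eligible.
Profit Sharing Plan — status part-time ✓; service 382 days ≥ 4 weeks (≈28 days) ✓; age 23 ≥ 18 ✓; grade P6 ≥ P4 ✓; not eligible for Adoption Assistance ✗ → not eligible.
Caregiver Leave — status part-time ✓ (not excluded); age 23 ≥ 18 ✓; grade P6 ≥ P3 ✓ → eligible.
Stock Purchase Plan — service 382 days < 2 years (≈730 days) ✗ → not eligible.
Equity Grant Program — status part-time ✓; service 382 days ≥ 60 days ✓; dept Product ✗ → not eligible.
Home Office Allowance — service 382 days ≥ 9 months (≈270 days) ✓; age 23 ≥ 18 ✓; grade P6 ≥ P3 ✓; 24 hrs/wk < 30 ✗ → not eligible.
Long-Term Disability — service 382 days ≥ 12 months (≈360 days) ✓; 24 hrs/wk < 25 ✗ → not eligible.
Volunteer Time Off — status part-time ✓ (not excluded); service 382 days ≥ 9 months (≈270 days) ✓; rating 5 ≥ 2 ✓; age 23 ≥ 18 ✓ → eligible.
Life Insurance — service 382 days ≥ 45 days ✓; site Hamburg ✗ (not Tulsa or Spokane) → not eligible.

Caregiver Leave, Volunteer Time Off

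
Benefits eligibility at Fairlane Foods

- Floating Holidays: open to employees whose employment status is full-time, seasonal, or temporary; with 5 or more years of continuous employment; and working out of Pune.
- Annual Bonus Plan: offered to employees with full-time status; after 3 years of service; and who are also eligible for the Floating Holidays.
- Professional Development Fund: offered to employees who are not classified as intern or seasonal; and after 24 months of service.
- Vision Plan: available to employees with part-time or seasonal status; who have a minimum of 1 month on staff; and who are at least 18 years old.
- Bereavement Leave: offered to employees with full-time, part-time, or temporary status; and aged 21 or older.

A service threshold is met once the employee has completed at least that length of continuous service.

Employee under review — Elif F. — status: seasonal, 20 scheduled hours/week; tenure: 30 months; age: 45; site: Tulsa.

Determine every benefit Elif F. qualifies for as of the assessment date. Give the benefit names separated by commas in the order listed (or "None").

Vision Plan

Floating Holidays — status seasonal ✓; service 30 months < 5 years (≈1825 days) ✗ → not eligible.
Annual Bonus Plan — status seasonal ✗ (requires full-time) → not eligible.
Professional Development Fund — status seasonal ✗ (excluded) → not eligible.
Vision Plan — status seasonal ✓; service 30 months ≥ 1 month ✓; age 45 ≥ 18 ✓ → eligible.
Bereavement Leave — status seasonal ✗ (requires full-time, part-time, or temporary) → not eligible.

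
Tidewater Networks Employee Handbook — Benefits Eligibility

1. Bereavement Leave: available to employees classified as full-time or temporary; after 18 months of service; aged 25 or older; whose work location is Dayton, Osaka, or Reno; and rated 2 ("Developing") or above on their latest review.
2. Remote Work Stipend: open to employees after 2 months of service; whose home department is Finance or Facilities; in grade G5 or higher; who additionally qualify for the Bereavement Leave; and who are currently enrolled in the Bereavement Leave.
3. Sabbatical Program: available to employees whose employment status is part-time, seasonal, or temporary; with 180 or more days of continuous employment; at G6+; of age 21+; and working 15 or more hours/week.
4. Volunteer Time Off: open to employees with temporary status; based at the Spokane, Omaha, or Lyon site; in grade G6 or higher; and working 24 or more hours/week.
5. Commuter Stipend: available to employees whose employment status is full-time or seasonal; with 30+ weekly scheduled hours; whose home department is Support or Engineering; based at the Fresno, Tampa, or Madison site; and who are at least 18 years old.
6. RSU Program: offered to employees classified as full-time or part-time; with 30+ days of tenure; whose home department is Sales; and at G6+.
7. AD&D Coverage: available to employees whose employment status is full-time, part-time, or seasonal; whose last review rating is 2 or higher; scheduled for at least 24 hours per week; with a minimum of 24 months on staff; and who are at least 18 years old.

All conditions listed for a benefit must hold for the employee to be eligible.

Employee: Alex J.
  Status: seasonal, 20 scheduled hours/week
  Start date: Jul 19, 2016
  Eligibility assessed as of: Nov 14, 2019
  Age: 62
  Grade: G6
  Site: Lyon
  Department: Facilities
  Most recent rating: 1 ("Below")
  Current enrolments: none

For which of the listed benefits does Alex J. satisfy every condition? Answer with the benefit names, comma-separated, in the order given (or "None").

Service from Jul 19, 2016 to Nov 14, 2019: 1213 days.
Bereavement Leave — status seasonal ✗ (requires full-time or temporary) → not eligible.
Remote Work Stipend — service 1213 days ≥ 2 months (≈60 days) ✓; dept Facilities ✓; grade G6 ≥ G5 ✓; not eligible for Bereavement Leave ✗ → not eligible.
Sabbatical Program — status seasonal ✓; service 1213 days ≥ 180 days ✓; grade G6 ≥ G6 ✓; age 62 ≥ 21 ✓; 20 hrs/wk ≥ 15 ✓ → eligible.
Volunteer Time Off — status seasonal ✗ (requires temporary) → not eligible.
Commuter Stipend — status seasonal ✓; 20 hrs/wk < 30 ✗ → not eligible.
RSU Program — status seasonal ✗ (requires full-time or part-time) → not eligible.
AD&D Coverage — status seasonal ✓; rating 1 < 2 ✗ → not eligible.

Sabbatical Program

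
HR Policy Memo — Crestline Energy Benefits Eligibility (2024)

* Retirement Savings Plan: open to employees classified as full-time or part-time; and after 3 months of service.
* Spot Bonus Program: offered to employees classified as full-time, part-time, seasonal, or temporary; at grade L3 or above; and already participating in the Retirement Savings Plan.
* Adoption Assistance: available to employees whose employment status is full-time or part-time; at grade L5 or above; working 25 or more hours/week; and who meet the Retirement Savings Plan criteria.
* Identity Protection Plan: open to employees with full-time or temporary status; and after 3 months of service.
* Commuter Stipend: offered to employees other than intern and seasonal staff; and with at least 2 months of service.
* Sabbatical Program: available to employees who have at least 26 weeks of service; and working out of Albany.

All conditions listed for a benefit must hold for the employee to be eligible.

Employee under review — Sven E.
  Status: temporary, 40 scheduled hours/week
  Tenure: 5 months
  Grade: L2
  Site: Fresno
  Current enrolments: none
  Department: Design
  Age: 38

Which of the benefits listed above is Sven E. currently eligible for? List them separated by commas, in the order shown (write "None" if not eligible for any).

Retirement Savings Plan — status temporary ✗ (requires full-time or part-time) → not eligible.
Spot Bonus Program — status temporary ✓; grade L2 < L3 ✗ → not eligible.
Adoption Assistance — status temporary ✗ (requires full-time or part-time) → not eligible.
Identity Protection Plan — status temporary ✓; service 5 months ≥ 3 months ✓ → eligible.
Commuter Stipend — status temporary ✓ (not excluded); service 5 months ≥ 2 months ✓ → eligible.
Sabbatical Program — service 5 months < 26 weeks (≈182 days) ✗ → not eligible.

Identity Protection Plan, Commuter Stipend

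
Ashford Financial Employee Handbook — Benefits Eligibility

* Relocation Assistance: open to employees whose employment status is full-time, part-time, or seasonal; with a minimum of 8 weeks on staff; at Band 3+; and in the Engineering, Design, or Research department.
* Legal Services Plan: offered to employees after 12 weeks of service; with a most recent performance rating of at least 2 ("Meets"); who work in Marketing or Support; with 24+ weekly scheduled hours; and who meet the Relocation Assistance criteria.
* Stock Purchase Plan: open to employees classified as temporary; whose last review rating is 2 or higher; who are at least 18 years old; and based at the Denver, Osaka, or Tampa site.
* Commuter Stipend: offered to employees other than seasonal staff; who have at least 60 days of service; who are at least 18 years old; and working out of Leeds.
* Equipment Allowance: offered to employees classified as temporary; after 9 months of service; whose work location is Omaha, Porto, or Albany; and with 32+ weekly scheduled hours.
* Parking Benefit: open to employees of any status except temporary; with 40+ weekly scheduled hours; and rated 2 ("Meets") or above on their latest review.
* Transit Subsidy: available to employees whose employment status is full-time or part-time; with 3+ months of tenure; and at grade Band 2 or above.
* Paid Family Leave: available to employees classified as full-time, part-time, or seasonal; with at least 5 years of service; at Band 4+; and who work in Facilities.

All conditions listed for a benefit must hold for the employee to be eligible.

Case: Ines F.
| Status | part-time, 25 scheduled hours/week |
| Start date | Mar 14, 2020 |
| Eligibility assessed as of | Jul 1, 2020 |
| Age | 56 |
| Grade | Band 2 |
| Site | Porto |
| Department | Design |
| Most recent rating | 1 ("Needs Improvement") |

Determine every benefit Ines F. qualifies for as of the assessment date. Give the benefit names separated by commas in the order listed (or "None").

Service from Mar 14, 2020 to Jul 1, 2020: 109 days.
Relocation Assistance — status part-time ✓; service 109 days ≥ 8 weeks (≈56 days) ✓; grade Band 2 < Band 3 ✗ → not eligible.
Legal Services Plan — service 109 days ≥ 12 weeks (≈84 days) ✓; rating 1 < 2 ✗ → not eligible.
Stock Purchase Plan — status part-time ✗ (requires temporary) → not eligible.
Commuter Stipend — status part-time ✓ (not excluded); service 109 days ≥ 60 days ✓; age 56 ≥ 18 ✓; site Porto ✗ (not Leeds) → not eligible.
Equipment Allowance — status part-time ✗ (requires temporary) → not eligible.
Parking Benefit — status part-time ✓ (not excluded); 25 hrs/wk < 40 ✗ → not eligible.
Transit Subsidy — status part-time ✓; service 109 days ≥ 3 months (≈90 days) ✓; grade Band 2 ≥ Band 2 ✓ → eligible.
Paid Family Leave — status part-time ✓; service 109 days < 5 years (≈1825 days) ✗ → not eligible.

Transit Subsidy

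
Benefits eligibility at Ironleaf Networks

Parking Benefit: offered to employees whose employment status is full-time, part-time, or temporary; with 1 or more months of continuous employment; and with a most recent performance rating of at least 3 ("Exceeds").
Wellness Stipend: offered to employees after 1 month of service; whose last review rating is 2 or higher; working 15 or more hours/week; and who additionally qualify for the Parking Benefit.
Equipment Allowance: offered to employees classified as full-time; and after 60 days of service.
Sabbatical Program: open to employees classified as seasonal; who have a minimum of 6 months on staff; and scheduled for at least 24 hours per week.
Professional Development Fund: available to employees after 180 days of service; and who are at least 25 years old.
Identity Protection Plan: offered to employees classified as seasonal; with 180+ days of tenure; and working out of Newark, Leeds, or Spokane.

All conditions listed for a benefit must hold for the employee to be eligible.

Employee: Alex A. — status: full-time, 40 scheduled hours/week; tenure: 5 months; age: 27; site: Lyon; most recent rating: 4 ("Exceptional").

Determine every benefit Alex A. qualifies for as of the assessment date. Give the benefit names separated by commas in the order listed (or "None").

Parking Benefit, Wellness Stipend, Equipment Allowance

Parking Benefit — status full-time ✓; service 5 months ≥ 1 month ✓; rating 4 ≥ 3 ✓ → eligible.
Wellness Stipend — service 5 months ≥ 1 month ✓; rating 4 ≥ 2 ✓; 40 hrs/wk ≥ 15 ✓; eligible for Parking Benefit ✓ → eligible.
Equipment Allowance — status full-time ✓; service 5 months ≥ 60 days ✓ → eligible.
Sabbatical Program — status full-time ✗ (requires seasonal) → not eligible.
Professional Development Fund — service 5 months < 180 days ✗ → not eligible.
Identity Protection Plan — status full-time ✗ (requires seasonal) → not eligible.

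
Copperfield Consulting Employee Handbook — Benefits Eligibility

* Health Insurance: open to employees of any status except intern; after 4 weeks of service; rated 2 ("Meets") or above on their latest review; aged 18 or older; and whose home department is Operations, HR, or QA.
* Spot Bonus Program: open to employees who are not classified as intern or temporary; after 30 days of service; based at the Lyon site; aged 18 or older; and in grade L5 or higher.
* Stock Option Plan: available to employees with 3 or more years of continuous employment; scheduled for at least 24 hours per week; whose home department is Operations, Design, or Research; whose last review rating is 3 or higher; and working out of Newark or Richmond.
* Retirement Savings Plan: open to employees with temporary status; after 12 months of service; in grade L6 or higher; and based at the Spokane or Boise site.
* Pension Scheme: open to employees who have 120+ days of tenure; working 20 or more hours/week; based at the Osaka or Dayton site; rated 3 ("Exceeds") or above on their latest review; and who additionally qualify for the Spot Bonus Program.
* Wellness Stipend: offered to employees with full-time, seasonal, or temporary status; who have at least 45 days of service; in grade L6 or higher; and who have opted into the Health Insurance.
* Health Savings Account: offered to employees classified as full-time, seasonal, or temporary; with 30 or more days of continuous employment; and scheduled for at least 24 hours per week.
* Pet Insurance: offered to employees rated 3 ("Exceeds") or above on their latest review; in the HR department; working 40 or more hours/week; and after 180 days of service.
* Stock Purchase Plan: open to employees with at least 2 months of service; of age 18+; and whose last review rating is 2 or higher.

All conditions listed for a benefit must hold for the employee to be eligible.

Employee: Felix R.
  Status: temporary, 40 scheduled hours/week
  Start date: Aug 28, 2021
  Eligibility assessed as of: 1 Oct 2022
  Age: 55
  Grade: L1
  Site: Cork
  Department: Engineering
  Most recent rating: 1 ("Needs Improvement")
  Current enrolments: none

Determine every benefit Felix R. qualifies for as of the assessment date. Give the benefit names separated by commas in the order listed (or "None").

Health Savings Account

Service from Aug 28, 2021 to 1 Oct 2022: 399 days.
Health Insurance — status temporary ✓ (not excluded); service 399 days ≥ 4 weeks (≈28 days) ✓; rating 1 < 2 ✗ → not eligible.
Spot Bonus Program — status temporary ✗ (excluded) → not eligible.
Stock Option Plan — service 399 days < 3 years (≈1095 days) ✗ → not eligible.
Retirement Savings Plan — status temporary ✓; service 399 days ≥ 12 months (≈360 days) ✓; grade L1 < L6 ✗ → not eligible.
Pension Scheme — service 399 days ≥ 120 days ✓; 40 hrs/wk ≥ 20 ✓; site Cork ✗ (not Osaka or Dayton) → not eligible.
Wellness Stipend — status temporary ✓; service 399 days ≥ 45 days ✓; grade L1 < L6 ✗ → not eligible.
Health Savings Account — status temporary ✓; service 399 days ≥ 30 days ✓; 40 hrs/wk ≥ 24 ✓ → eligible.
Pet Insurance — rating 1 < 3 ✗ → not eligible.
Stock Purchase Plan — service 399 days ≥ 2 months (≈60 days) ✓; age 55 ≥ 18 ✓; rating 1 < 2 ✗ → not eligible.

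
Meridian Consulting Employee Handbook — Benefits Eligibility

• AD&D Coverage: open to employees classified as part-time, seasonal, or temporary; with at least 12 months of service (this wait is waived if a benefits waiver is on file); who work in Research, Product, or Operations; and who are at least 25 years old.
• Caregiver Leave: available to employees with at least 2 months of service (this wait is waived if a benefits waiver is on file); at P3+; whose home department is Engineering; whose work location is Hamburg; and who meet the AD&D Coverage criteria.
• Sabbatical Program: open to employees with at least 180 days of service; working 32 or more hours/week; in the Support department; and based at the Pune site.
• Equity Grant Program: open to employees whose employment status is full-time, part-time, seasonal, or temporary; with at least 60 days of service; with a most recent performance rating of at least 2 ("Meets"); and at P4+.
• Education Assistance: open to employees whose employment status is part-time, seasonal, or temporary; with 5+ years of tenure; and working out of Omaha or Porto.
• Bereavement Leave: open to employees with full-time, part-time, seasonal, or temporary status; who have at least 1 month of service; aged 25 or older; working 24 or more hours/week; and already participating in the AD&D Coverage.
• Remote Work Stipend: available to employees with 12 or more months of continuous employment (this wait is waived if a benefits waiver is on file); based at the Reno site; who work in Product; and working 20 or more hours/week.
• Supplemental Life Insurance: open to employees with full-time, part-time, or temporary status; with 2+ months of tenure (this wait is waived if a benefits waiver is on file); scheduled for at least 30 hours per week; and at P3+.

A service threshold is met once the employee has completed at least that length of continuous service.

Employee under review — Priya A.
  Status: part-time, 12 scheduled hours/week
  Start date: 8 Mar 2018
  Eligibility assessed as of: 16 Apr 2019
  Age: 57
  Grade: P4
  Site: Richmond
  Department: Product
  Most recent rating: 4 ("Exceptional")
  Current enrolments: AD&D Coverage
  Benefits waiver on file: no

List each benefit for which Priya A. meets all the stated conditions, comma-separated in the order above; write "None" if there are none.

Service from 8 Mar 2018 to 16 Apr 2019: 404 days.
AD&D Coverage — status part-time ✓; no waiver, service 404 days ≥ 12 months (≈360 days) ✓; dept Product ✓; age 57 ≥ 25 ✓ → eligible.
Caregiver Leave — no waiver, service 404 days ≥ 2 months (≈60 days) ✓; grade P4 ≥ P3 ✓; dept Product ✗ → not eligible.
Sabbatical Program — service 404 days ≥ 180 days ✓; 12 hrs/wk < 32 ✗ → not eligible.
Equity Grant Program — status part-time ✓; service 404 days ≥ 60 days ✓; rating 4 ≥ 2 ✓; grade P4 ≥ P4 ✓ → eligible.
Education Assistance — status part-time ✓; service 404 days < 5 years (≈1825 days) ✗ → not eligible.
Bereavement Leave — status part-time ✓; service 404 days ≥ 1 month (≈30 days) ✓; age 57 ≥ 25 ✓; 12 hrs/wk < 24 ✗ → not eligible.
Remote Work Stipend — no waiver, service 404 days ≥ 12 months (≈360 days) ✓; site Richmond ✗ (not Reno) → not eligible.
Supplemental Life Insurance — status part-time ✓; no waiver, service 404 days ≥ 2 months (≈60 days) ✓; 12 hrs/wk < 30 ✗ → not eligible.

AD&D Coverage, Equity Grant Program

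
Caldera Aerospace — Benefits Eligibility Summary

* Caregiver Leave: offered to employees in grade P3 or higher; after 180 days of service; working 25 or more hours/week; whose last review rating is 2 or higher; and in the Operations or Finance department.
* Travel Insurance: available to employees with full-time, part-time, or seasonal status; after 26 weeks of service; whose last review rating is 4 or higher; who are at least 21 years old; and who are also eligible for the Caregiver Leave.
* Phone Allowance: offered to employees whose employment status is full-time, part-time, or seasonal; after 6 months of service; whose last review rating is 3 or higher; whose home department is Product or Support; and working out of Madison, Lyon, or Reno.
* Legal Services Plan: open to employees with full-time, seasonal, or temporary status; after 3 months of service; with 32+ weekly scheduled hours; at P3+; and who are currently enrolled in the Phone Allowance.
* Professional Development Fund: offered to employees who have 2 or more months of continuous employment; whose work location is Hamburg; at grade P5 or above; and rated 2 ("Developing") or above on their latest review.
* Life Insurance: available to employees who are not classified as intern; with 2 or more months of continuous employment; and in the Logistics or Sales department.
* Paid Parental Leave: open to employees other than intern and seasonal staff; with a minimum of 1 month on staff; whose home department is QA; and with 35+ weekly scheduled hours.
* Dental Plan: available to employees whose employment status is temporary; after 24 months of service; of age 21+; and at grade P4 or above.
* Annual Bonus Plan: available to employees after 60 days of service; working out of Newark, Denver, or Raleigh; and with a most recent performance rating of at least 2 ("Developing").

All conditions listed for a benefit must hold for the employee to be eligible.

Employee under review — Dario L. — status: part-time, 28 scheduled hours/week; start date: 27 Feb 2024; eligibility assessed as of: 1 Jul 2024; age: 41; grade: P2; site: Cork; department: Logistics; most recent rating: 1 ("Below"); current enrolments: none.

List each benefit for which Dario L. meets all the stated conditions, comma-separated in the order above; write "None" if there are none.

Service from 27 Feb 2024 to 1 Jul 2024: 125 days.
Caregiver Leave — grade P2 < P3 ✗ → not eligible.
Travel Insurance — status part-time ✓; service 125 days < 26 weeks (≈182 days) ✗ → not eligible.
Phone Allowance — status part-time ✓; service 125 days < 6 months (≈180 days) ✗ → not eligible.
Legal Services Plan — status part-time ✗ (requires full-time, seasonal, or temporary) → not eligible.
Professional Development Fund — service 125 days ≥ 2 months (≈60 days) ✓; site Cork ✗ (not Hamburg) → not eligible.
Life Insurance — status part-time ✓ (not excluded); service 125 days ≥ 2 months (≈60 days) ✓; dept Logistics ✓ → eligible.
Paid Parental Leave — status part-time ✓ (not excluded); service 125 days ≥ 1 month (≈30 days) ✓; dept Logistics ✗ → not eligible.
Dental Plan — status part-time ✗ (requires temporary) → not eligible.
Annual Bonus Plan — service 125 days ≥ 60 days ✓; site Cork ✗ (not Newark, Denver, or Raleigh) → not eligible.

Life Insurance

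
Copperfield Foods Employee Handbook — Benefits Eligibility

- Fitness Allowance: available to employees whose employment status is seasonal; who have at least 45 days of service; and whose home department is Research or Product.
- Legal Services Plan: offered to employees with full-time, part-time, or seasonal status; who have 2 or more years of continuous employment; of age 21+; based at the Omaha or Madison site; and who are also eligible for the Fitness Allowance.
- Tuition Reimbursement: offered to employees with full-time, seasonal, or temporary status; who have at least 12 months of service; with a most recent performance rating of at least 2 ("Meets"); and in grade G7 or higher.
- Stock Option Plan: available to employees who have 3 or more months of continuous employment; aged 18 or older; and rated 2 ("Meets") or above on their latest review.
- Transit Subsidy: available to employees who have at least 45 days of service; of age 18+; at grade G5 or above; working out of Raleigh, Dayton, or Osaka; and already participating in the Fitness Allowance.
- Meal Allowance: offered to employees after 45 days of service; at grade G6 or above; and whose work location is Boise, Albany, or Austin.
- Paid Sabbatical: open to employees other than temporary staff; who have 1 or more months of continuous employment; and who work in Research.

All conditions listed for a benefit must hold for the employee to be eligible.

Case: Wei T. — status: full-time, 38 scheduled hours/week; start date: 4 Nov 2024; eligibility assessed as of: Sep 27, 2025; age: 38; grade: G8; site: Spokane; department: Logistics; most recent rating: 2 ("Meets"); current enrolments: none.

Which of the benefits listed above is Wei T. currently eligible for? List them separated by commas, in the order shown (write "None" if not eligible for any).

Stock Option Plan

Service from 4 Nov 2024 to Sep 27, 2025: 327 days.
Fitness Allowance — status full-time ✗ (requires seasonal) → not eligible.
Legal Services Plan — status full-time ✓; service 327 days < 2 years (≈730 days) ✗ → not eligible.
Tuition Reimbursement — status full-time ✓; service 327 days < 12 months (≈360 days) ✗ → not eligible.
Stock Option Plan — service 327 days ≥ 3 months (≈90 days) ✓; age 38 ≥ 18 ✓; rating 2 ≥ 2 ✓ → eligible.
Transit Subsidy — service 327 days ≥ 45 days ✓; age 38 ≥ 18 ✓; grade G8 ≥ G5 ✓; site Spokane ✗ (not Raleigh, Dayton, or Osaka) → not eligible.
Meal Allowance — service 327 days ≥ 45 days ✓; grade G8 ≥ G6 ✓; site Spokane ✗ (not Boise, Albany, or Austin) → not eligible.
Paid Sabbatical — status full-time ✓ (not excluded); service 327 days ≥ 1 month (≈30 days) ✓; dept Logistics ✗ → not eligible.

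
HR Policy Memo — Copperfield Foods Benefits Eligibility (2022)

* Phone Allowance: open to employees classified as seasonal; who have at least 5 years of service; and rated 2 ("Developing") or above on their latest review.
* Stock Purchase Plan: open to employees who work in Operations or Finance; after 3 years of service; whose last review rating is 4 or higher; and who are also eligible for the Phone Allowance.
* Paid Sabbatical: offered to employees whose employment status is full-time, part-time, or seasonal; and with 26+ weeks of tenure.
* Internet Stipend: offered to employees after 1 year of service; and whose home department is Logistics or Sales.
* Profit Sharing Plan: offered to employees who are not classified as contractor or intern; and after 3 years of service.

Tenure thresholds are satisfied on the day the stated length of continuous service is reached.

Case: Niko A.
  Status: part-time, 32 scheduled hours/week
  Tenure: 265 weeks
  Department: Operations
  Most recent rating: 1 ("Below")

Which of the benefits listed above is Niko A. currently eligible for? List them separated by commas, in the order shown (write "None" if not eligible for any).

Paid Sabbatical, Profit Sharing Plan

Phone Allowance — status part-time ✗ (requires seasonal) → not eligible.
Stock Purchase Plan — dept Operations ✓; service 265 weeks ≥ 3 years (≈1095 days) ✓; rating 1 < 4 ✗ → not eligible.
Paid Sabbatical — status part-time ✓; service 265 weeks ≥ 26 weeks ✓ → eligible.
Internet Stipend — service 265 weeks ≥ 1 year (≈365 days) ✓; dept Operations ✗ → not eligible.
Profit Sharing Plan — status part-time ✓ (not excluded); service 265 weeks ≥ 3 years (≈1095 days) ✓ → eligible.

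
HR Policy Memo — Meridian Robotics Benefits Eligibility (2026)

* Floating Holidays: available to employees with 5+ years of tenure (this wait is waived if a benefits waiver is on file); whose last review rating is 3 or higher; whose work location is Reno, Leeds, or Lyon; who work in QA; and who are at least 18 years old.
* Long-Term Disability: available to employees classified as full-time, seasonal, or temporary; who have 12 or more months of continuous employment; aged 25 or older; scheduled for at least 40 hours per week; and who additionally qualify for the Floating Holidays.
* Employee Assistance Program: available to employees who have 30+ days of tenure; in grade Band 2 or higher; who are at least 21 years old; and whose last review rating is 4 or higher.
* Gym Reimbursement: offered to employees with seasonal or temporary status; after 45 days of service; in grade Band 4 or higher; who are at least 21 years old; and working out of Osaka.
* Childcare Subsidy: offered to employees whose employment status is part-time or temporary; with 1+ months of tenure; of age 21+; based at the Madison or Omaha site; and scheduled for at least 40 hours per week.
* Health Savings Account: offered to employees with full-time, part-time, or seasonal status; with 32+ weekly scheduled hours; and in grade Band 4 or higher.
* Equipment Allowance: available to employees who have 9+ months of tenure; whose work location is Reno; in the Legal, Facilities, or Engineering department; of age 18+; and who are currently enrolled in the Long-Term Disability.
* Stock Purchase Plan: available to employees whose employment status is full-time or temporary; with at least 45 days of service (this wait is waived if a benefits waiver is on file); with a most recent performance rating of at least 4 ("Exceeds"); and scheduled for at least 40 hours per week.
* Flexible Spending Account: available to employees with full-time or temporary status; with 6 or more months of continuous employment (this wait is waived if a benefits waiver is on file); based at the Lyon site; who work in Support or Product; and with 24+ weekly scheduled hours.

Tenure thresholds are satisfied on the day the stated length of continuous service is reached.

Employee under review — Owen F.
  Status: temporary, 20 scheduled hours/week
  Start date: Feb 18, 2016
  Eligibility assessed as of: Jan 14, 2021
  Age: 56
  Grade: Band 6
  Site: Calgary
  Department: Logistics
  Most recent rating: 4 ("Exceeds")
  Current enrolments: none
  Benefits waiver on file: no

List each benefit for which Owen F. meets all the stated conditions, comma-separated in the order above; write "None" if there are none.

Employee Assistance Program

Service from Feb 18, 2016 to Jan 14, 2021: 1792 days.
Floating Holidays — no waiver, service 1792 days < 5 years (≈1825 days) ✗ → not eligible.
Long-Term Disability — status temporary ✓; service 1792 days ≥ 12 months (≈360 days) ✓; age 56 ≥ 25 ✓; 20 hrs/wk < 40 ✗ → not eligible.
Employee Assistance Program — service 1792 days ≥ 30 days ✓; grade Band 6 ≥ Band 2 ✓; age 56 ≥ 21 ✓; rating 4 ≥ 4 ✓ → eligible.
Gym Reimbursement — status temporary ✓; service 1792 days ≥ 45 days ✓; grade Band 6 ≥ Band 4 ✓; age 56 ≥ 21 ✓; site Calgary ✗ (not Osaka) → not eligible.
Childcare Subsidy — status temporary ✓; service 1792 days ≥ 1 month (≈30 days) ✓; age 56 ≥ 21 ✓; site Calgary ✗ (not Madison or Omaha) → not eligible.
Health Savings Account — status temporary ✗ (requires full-time, part-time, or seasonal) → not eligible.
Equipment Allowance — service 1792 days ≥ 9 months (≈270 days) ✓; site Calgary ✗ (not Reno) → not eligible.
Stock Purchase Plan — status temporary ✓; no waiver, service 1792 days ≥ 45 days ✓; rating 4 ≥ 4 ✓; 20 hrs/wk < 40 ✗ → not eligible.
Flexible Spending Account — status temporary ✓; no waiver, service 1792 days ≥ 6 months (≈180 days) ✓; site Calgary ✗ (not Lyon) → not eligible.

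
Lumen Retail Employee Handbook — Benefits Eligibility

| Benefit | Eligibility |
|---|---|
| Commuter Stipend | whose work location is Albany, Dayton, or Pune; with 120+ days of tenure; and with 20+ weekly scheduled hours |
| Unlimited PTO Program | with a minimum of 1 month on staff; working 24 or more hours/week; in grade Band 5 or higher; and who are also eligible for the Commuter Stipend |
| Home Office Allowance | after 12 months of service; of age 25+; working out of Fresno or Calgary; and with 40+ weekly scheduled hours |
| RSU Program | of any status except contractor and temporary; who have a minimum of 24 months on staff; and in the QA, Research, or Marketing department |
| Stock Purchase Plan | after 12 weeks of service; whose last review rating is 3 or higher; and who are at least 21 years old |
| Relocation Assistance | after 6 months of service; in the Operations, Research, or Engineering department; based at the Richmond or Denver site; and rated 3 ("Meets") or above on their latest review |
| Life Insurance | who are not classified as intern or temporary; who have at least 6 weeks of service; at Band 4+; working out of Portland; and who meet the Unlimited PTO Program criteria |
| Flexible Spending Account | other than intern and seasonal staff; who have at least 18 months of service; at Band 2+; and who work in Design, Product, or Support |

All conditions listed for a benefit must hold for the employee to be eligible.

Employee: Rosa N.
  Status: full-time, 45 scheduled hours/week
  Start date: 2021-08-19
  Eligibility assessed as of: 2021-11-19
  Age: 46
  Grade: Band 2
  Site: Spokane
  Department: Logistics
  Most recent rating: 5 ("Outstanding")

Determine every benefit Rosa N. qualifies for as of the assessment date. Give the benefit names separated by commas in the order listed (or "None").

Service from 2021-08-19 to 2021-11-19: 92 days.
Commuter Stipend — site Spokane ✗ (not Albany, Dayton, or Pune) → not eligible.
Unlimited PTO Program — service 92 days ≥ 1 month (≈30 days) ✓; 45 hrs/wk ≥ 24 ✓; grade Band 2 < Band 5 ✗ → not eligible.
Home Office Allowance — service 92 days < 12 months (≈360 days) ✗ → not eligible.
RSU Program — status full-time ✓ (not excluded); service 92 days < 24 months (≈720 days) ✗ → not eligible.
Stock Purchase Plan — service 92 days ≥ 12 weeks (≈84 days) ✓; rating 5 ≥ 3 ✓; age 46 ≥ 21 ✓ → eligible.
Relocation Assistance — service 92 days < 6 months (≈180 days) ✗ → not eligible.
Life Insurance — status full-time ✓ (not excluded); service 92 days ≥ 6 weeks (≈42 days) ✓; grade Band 2 < Band 4 ✗ → not eligible.
Flexible Spending Account — status full-time ✓ (not excluded); service 92 days < 18 months (≈540 days) ✗ → not eligible.

Stock Purchase Plan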